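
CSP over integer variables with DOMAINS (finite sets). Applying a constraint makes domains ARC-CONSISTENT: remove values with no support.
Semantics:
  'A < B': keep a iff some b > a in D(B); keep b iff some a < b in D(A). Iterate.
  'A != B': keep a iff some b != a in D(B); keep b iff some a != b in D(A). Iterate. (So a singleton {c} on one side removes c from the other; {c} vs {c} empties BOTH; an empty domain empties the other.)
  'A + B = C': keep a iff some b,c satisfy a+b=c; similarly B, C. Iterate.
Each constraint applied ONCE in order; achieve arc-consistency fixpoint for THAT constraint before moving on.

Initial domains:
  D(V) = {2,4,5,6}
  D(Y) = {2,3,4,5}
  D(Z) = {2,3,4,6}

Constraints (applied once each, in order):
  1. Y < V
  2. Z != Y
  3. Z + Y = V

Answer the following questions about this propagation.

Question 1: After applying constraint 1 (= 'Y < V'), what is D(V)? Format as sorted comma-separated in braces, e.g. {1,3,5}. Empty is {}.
Constraint 1 (Y < V) on D(Y)={2,3,4,5} D(V)={2,4,5,6}: V {2,4,5,6}->{4,5,6}
So after constraint 1: D(V) = {4,5,6}

Answer: {4,5,6}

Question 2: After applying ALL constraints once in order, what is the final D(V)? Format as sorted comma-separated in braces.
Constraint 1 (Y < V) on D(Y)={2,3,4,5} D(V)={2,4,5,6}: V {2,4,5,6}->{4,5,6}
Constraint 2 (Z != Y) on D(Z)={2,3,4,6} D(Y)={2,3,4,5}: no change
Constraint 3 (Z + Y = V) on D(Z)={2,3,4,6} D(Y)={2,3,4,5} D(V)={4,5,6}: Z {2,3,4,6}->{2,3,4}; Y {2,3,4,5}->{2,3,4}
So after all 3 constraints: D(V) = {4,5,6}

Answer: {4,5,6}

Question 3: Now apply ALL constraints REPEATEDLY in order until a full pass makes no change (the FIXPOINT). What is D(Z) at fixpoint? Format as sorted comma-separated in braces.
pass 0 (initial): D(Z)={2,3,4,6}
pass 1: V {2,4,5,6}->{4,5,6}; Y {2,3,4,5}->{2,3,4}; Z {2,3,4,6}->{2,3,4}
pass 2: no change
Fixpoint after 2 passes: D(Z) = {2,3,4}

Answer: {2,3,4}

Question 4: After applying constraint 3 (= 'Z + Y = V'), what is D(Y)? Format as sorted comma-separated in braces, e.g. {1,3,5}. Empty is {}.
Answer: {2,3,4}

Derivation:
Constraint 1 (Y < V) on D(Y)={2,3,4,5} D(V)={2,4,5,6}: V {2,4,5,6}->{4,5,6}
Constraint 2 (Z != Y) on D(Z)={2,3,4,6} D(Y)={2,3,4,5}: no change
Constraint 3 (Z + Y = V) on D(Z)={2,3,4,6} D(Y)={2,3,4,5} D(V)={4,5,6}: Z {2,3,4,6}->{2,3,4}; Y {2,3,4,5}->{2,3,4}
So after constraint 3: D(Y) = {2,3,4}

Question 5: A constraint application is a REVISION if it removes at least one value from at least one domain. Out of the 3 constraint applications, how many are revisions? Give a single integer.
Answer: 2

Derivation:
Constraint 1 (Y < V) on D(Y)={2,3,4,5} D(V)={2,4,5,6}: V {2,4,5,6}->{4,5,6} => REVISION
Constraint 2 (Z != Y) on D(Z)={2,3,4,6} D(Y)={2,3,4,5}: no change => not a revision
Constraint 3 (Z + Y = V) on D(Z)={2,3,4,6} D(Y)={2,3,4,5} D(V)={4,5,6}: Z {2,3,4,6}->{2,3,4}; Y {2,3,4,5}->{2,3,4} => REVISION
Total revisions = 2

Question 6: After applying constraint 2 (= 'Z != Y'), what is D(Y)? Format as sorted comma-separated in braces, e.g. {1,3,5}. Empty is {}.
Answer: {2,3,4,5}

Derivation:
Constraint 1 (Y < V) on D(Y)={2,3,4,5} D(V)={2,4,5,6}: V {2,4,5,6}->{4,5,6}
Constraint 2 (Z != Y) on D(Z)={2,3,4,6} D(Y)={2,3,4,5}: no change
So after constraint 2: D(Y) = {2,3,4,5}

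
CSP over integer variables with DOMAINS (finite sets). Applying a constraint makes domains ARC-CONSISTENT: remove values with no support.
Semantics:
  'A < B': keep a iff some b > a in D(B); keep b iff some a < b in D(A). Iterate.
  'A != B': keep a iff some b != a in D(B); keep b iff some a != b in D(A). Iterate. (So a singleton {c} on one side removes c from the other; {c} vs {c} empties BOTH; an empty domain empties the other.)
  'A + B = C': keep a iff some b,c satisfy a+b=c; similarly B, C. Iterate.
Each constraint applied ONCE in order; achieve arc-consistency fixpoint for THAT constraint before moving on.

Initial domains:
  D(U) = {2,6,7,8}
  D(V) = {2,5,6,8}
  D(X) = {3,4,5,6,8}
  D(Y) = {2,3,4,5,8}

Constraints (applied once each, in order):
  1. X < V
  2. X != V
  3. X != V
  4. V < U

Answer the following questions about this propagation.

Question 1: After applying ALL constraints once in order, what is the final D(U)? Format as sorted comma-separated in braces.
Answer: {6,7,8}

Derivation:
Constraint 1 (X < V) on D(X)={3,4,5,6,8} D(V)={2,5,6,8}: X {3,4,5,6,8}->{3,4,5,6}; V {2,5,6,8}->{5,6,8}
Constraint 2 (X != V) on D(X)={3,4,5,6} D(V)={5,6,8}: no change
Constraint 3 (X != V) on D(X)={3,4,5,6} D(V)={5,6,8}: no change
Constraint 4 (V < U) on D(V)={5,6,8} D(U)={2,6,7,8}: V {5,6,8}->{5,6}; U {2,6,7,8}->{6,7,8}
So after all 4 constraints: D(U) = {6,7,8}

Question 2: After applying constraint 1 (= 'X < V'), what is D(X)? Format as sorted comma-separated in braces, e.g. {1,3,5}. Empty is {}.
Constraint 1 (X < V) on D(X)={3,4,5,6,8} D(V)={2,5,6,8}: X {3,4,5,6,8}->{3,4,5,6}; V {2,5,6,8}->{5,6,8}
So after constraint 1: D(X) = {3,4,5,6}

Answer: {3,4,5,6}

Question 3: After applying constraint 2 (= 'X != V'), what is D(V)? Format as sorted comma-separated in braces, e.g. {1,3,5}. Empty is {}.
Constraint 1 (X < V) on D(X)={3,4,5,6,8} D(V)={2,5,6,8}: X {3,4,5,6,8}->{3,4,5,6}; V {2,5,6,8}->{5,6,8}
Constraint 2 (X != V) on D(X)={3,4,5,6} D(V)={5,6,8}: no change
So after constraint 2: D(V) = {5,6,8}

Answer: {5,6,8}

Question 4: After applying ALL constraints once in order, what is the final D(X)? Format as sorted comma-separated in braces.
Answer: {3,4,5,6}

Derivation:
Constraint 1 (X < V) on D(X)={3,4,5,6,8} D(V)={2,5,6,8}: X {3,4,5,6,8}->{3,4,5,6}; V {2,5,6,8}->{5,6,8}
Constraint 2 (X != V) on D(X)={3,4,5,6} D(V)={5,6,8}: no change
Constraint 3 (X != V) on D(X)={3,4,5,6} D(V)={5,6,8}: no change
Constraint 4 (V < U) on D(V)={5,6,8} D(U)={2,6,7,8}: V {5,6,8}->{5,6}; U {2,6,7,8}->{6,7,8}
So after all 4 constraints: D(X) = {3,4,5,6}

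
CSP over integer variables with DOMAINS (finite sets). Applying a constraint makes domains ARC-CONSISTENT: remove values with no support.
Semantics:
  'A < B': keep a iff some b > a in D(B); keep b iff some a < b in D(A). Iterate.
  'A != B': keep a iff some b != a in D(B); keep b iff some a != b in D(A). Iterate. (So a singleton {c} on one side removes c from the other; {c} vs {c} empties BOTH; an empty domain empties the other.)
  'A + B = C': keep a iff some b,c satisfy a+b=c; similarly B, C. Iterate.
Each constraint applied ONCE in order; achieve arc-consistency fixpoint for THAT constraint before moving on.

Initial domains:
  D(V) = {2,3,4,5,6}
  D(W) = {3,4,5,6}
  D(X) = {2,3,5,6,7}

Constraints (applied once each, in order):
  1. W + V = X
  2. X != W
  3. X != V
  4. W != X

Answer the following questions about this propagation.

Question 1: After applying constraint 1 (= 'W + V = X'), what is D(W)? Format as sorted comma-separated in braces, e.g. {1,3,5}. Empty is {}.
Constraint 1 (W + V = X) on D(W)={3,4,5,6} D(V)={2,3,4,5,6} D(X)={2,3,5,6,7}: W {3,4,5,6}->{3,4,5}; V {2,3,4,5,6}->{2,3,4}; X {2,3,5,6,7}->{5,6,7}
So after constraint 1: D(W) = {3,4,5}

Answer: {3,4,5}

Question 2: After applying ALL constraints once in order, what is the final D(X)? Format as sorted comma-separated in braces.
Constraint 1 (W + V = X) on D(W)={3,4,5,6} D(V)={2,3,4,5,6} D(X)={2,3,5,6,7}: W {3,4,5,6}->{3,4,5}; V {2,3,4,5,6}->{2,3,4}; X {2,3,5,6,7}->{5,6,7}
Constraint 2 (X != W) on D(X)={5,6,7} D(W)={3,4,5}: no change
Constraint 3 (X != V) on D(X)={5,6,7} D(V)={2,3,4}: no change
Constraint 4 (W != X) on D(W)={3,4,5} D(X)={5,6,7}: no change
So after all 4 constraints: D(X) = {5,6,7}

Answer: {5,6,7}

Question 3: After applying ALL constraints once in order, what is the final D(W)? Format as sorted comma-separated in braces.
Answer: {3,4,5}

Derivation:
Constraint 1 (W + V = X) on D(W)={3,4,5,6} D(V)={2,3,4,5,6} D(X)={2,3,5,6,7}: W {3,4,5,6}->{3,4,5}; V {2,3,4,5,6}->{2,3,4}; X {2,3,5,6,7}->{5,6,7}
Constraint 2 (X != W) on D(X)={5,6,7} D(W)={3,4,5}: no change
Constraint 3 (X != V) on D(X)={5,6,7} D(V)={2,3,4}: no change
Constraint 4 (W != X) on D(W)={3,4,5} D(X)={5,6,7}: no change
So after all 4 constraints: D(W) = {3,4,5}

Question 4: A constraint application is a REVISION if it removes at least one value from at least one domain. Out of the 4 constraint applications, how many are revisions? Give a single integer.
Constraint 1 (W + V = X) on D(W)={3,4,5,6} D(V)={2,3,4,5,6} D(X)={2,3,5,6,7}: W {3,4,5,6}->{3,4,5}; V {2,3,4,5,6}->{2,3,4}; X {2,3,5,6,7}->{5,6,7} => REVISION
Constraint 2 (X != W) on D(X)={5,6,7} D(W)={3,4,5}: no change => not a revision
Constraint 3 (X != V) on D(X)={5,6,7} D(V)={2,3,4}: no change => not a revision
Constraint 4 (W != X) on D(W)={3,4,5} D(X)={5,6,7}: no change => not a revision
Total revisions = 1

Answer: 1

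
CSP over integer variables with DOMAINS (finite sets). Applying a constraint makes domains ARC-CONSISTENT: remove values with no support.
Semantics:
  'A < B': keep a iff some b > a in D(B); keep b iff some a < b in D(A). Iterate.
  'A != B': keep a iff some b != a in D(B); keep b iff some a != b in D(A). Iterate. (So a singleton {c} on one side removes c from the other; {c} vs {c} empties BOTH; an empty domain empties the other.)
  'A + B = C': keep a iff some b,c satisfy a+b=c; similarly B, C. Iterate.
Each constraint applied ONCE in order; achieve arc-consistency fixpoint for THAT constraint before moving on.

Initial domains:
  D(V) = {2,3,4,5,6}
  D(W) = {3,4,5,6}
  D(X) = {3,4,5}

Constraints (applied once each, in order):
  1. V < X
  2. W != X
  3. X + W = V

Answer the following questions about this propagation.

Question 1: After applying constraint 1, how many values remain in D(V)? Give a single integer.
Answer: 3

Derivation:
Constraint 1 (V < X) on D(V)={2,3,4,5,6} D(X)={3,4,5}: V {2,3,4,5,6}->{2,3,4}
So after constraint 1: D(V)={2,3,4}, size = 3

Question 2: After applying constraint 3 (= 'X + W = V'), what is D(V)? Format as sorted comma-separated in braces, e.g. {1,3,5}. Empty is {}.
Constraint 1 (V < X) on D(V)={2,3,4,5,6} D(X)={3,4,5}: V {2,3,4,5,6}->{2,3,4}
Constraint 2 (W != X) on D(W)={3,4,5,6} D(X)={3,4,5}: no change
Constraint 3 (X + W = V) on D(X)={3,4,5} D(W)={3,4,5,6} D(V)={2,3,4}: X {3,4,5}->{}; W {3,4,5,6}->{}; V {2,3,4}->{}
So after constraint 3: D(V) = {}

Answer: {}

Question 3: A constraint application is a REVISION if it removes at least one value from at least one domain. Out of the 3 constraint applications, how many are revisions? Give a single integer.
Answer: 2

Derivation:
Constraint 1 (V < X) on D(V)={2,3,4,5,6} D(X)={3,4,5}: V {2,3,4,5,6}->{2,3,4} => REVISION
Constraint 2 (W != X) on D(W)={3,4,5,6} D(X)={3,4,5}: no change => not a revision
Constraint 3 (X + W = V) on D(X)={3,4,5} D(W)={3,4,5,6} D(V)={2,3,4}: X {3,4,5}->{}; W {3,4,5,6}->{}; V {2,3,4}->{} => REVISION
Total revisions = 2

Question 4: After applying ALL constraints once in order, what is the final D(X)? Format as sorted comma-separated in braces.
Constraint 1 (V < X) on D(V)={2,3,4,5,6} D(X)={3,4,5}: V {2,3,4,5,6}->{2,3,4}
Constraint 2 (W != X) on D(W)={3,4,5,6} D(X)={3,4,5}: no change
Constraint 3 (X + W = V) on D(X)={3,4,5} D(W)={3,4,5,6} D(V)={2,3,4}: X {3,4,5}->{}; W {3,4,5,6}->{}; V {2,3,4}->{}
So after all 3 constraints: D(X) = {}

Answer: {}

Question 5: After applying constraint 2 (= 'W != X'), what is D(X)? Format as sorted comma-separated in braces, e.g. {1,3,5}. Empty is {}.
Constraint 1 (V < X) on D(V)={2,3,4,5,6} D(X)={3,4,5}: V {2,3,4,5,6}->{2,3,4}
Constraint 2 (W != X) on D(W)={3,4,5,6} D(X)={3,4,5}: no change
So after constraint 2: D(X) = {3,4,5}

Answer: {3,4,5}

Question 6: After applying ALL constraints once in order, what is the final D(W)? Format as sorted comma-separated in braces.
Answer: {}

Derivation:
Constraint 1 (V < X) on D(V)={2,3,4,5,6} D(X)={3,4,5}: V {2,3,4,5,6}->{2,3,4}
Constraint 2 (W != X) on D(W)={3,4,5,6} D(X)={3,4,5}: no change
Constraint 3 (X + W = V) on D(X)={3,4,5} D(W)={3,4,5,6} D(V)={2,3,4}: X {3,4,5}->{}; W {3,4,5,6}->{}; V {2,3,4}->{}
So after all 3 constraints: D(W) = {}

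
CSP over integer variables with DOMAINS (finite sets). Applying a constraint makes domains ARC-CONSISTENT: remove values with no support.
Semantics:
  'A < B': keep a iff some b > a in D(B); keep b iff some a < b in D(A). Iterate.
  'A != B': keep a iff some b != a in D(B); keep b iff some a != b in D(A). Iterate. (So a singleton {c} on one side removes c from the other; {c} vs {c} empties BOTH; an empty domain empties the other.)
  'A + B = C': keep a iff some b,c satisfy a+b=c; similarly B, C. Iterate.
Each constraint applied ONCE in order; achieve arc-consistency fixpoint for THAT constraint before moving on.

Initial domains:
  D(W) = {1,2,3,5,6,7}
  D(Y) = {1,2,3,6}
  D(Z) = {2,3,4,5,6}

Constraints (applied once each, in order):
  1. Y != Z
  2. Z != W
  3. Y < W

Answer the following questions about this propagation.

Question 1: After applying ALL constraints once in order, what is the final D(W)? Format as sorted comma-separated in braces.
Constraint 1 (Y != Z) on D(Y)={1,2,3,6} D(Z)={2,3,4,5,6}: no change
Constraint 2 (Z != W) on D(Z)={2,3,4,5,6} D(W)={1,2,3,5,6,7}: no change
Constraint 3 (Y < W) on D(Y)={1,2,3,6} D(W)={1,2,3,5,6,7}: W {1,2,3,5,6,7}->{2,3,5,6,7}
So after all 3 constraints: D(W) = {2,3,5,6,7}

Answer: {2,3,5,6,7}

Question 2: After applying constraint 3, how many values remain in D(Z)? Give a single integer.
Answer: 5

Derivation:
Constraint 1 (Y != Z) on D(Y)={1,2,3,6} D(Z)={2,3,4,5,6}: no change
Constraint 2 (Z != W) on D(Z)={2,3,4,5,6} D(W)={1,2,3,5,6,7}: no change
Constraint 3 (Y < W) on D(Y)={1,2,3,6} D(W)={1,2,3,5,6,7}: W {1,2,3,5,6,7}->{2,3,5,6,7}
So after constraint 3: D(Z)={2,3,4,5,6}, size = 5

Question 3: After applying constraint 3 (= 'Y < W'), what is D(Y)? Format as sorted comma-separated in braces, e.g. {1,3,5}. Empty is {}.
Answer: {1,2,3,6}

Derivation:
Constraint 1 (Y != Z) on D(Y)={1,2,3,6} D(Z)={2,3,4,5,6}: no change
Constraint 2 (Z != W) on D(Z)={2,3,4,5,6} D(W)={1,2,3,5,6,7}: no change
Constraint 3 (Y < W) on D(Y)={1,2,3,6} D(W)={1,2,3,5,6,7}: W {1,2,3,5,6,7}->{2,3,5,6,7}
So after constraint 3: D(Y) = {1,2,3,6}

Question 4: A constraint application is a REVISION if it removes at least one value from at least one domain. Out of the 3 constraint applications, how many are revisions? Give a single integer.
Answer: 1

Derivation:
Constraint 1 (Y != Z) on D(Y)={1,2,3,6} D(Z)={2,3,4,5,6}: no change => not a revision
Constraint 2 (Z != W) on D(Z)={2,3,4,5,6} D(W)={1,2,3,5,6,7}: no change => not a revision
Constraint 3 (Y < W) on D(Y)={1,2,3,6} D(W)={1,2,3,5,6,7}: W {1,2,3,5,6,7}->{2,3,5,6,7} => REVISION
Total revisions = 1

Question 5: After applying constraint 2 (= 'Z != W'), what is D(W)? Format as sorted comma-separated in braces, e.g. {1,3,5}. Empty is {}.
Constraint 1 (Y != Z) on D(Y)={1,2,3,6} D(Z)={2,3,4,5,6}: no change
Constraint 2 (Z != W) on D(Z)={2,3,4,5,6} D(W)={1,2,3,5,6,7}: no change
So after constraint 2: D(W) = {1,2,3,5,6,7}

Answer: {1,2,3,5,6,7}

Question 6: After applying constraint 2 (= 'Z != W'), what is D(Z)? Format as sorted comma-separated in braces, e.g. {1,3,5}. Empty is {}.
Constraint 1 (Y != Z) on D(Y)={1,2,3,6} D(Z)={2,3,4,5,6}: no change
Constraint 2 (Z != W) on D(Z)={2,3,4,5,6} D(W)={1,2,3,5,6,7}: no change
So after constraint 2: D(Z) = {2,3,4,5,6}

Answer: {2,3,4,5,6}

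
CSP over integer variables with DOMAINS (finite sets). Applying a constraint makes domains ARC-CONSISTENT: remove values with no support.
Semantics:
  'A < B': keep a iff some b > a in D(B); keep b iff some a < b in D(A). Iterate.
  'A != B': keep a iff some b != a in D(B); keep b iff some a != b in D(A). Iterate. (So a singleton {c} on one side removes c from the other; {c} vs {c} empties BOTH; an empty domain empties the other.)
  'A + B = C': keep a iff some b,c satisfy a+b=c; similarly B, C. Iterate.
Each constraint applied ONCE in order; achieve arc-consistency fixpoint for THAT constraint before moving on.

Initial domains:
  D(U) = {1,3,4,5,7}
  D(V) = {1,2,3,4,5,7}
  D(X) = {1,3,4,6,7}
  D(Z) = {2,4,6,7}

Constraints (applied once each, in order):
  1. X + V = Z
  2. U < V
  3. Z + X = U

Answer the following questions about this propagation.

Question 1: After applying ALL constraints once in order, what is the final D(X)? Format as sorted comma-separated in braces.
Constraint 1 (X + V = Z) on D(X)={1,3,4,6,7} D(V)={1,2,3,4,5,7} D(Z)={2,4,6,7}: X {1,3,4,6,7}->{1,3,4,6}; V {1,2,3,4,5,7}->{1,2,3,4,5}
Constraint 2 (U < V) on D(U)={1,3,4,5,7} D(V)={1,2,3,4,5}: U {1,3,4,5,7}->{1,3,4}; V {1,2,3,4,5}->{2,3,4,5}
Constraint 3 (Z + X = U) on D(Z)={2,4,6,7} D(X)={1,3,4,6} D(U)={1,3,4}: Z {2,4,6,7}->{2}; X {1,3,4,6}->{1}; U {1,3,4}->{3}
So after all 3 constraints: D(X) = {1}

Answer: {1}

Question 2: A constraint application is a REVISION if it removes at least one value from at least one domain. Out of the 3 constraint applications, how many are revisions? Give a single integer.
Constraint 1 (X + V = Z) on D(X)={1,3,4,6,7} D(V)={1,2,3,4,5,7} D(Z)={2,4,6,7}: X {1,3,4,6,7}->{1,3,4,6}; V {1,2,3,4,5,7}->{1,2,3,4,5} => REVISION
Constraint 2 (U < V) on D(U)={1,3,4,5,7} D(V)={1,2,3,4,5}: U {1,3,4,5,7}->{1,3,4}; V {1,2,3,4,5}->{2,3,4,5} => REVISION
Constraint 3 (Z + X = U) on D(Z)={2,4,6,7} D(X)={1,3,4,6} D(U)={1,3,4}: Z {2,4,6,7}->{2}; X {1,3,4,6}->{1}; U {1,3,4}->{3} => REVISION
Total revisions = 3

Answer: 3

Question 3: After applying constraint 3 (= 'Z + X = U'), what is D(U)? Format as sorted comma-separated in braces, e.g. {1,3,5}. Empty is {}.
Answer: {3}

Derivation:
Constraint 1 (X + V = Z) on D(X)={1,3,4,6,7} D(V)={1,2,3,4,5,7} D(Z)={2,4,6,7}: X {1,3,4,6,7}->{1,3,4,6}; V {1,2,3,4,5,7}->{1,2,3,4,5}
Constraint 2 (U < V) on D(U)={1,3,4,5,7} D(V)={1,2,3,4,5}: U {1,3,4,5,7}->{1,3,4}; V {1,2,3,4,5}->{2,3,4,5}
Constraint 3 (Z + X = U) on D(Z)={2,4,6,7} D(X)={1,3,4,6} D(U)={1,3,4}: Z {2,4,6,7}->{2}; X {1,3,4,6}->{1}; U {1,3,4}->{3}
So after constraint 3: D(U) = {3}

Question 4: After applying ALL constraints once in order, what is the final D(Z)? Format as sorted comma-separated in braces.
Answer: {2}

Derivation:
Constraint 1 (X + V = Z) on D(X)={1,3,4,6,7} D(V)={1,2,3,4,5,7} D(Z)={2,4,6,7}: X {1,3,4,6,7}->{1,3,4,6}; V {1,2,3,4,5,7}->{1,2,3,4,5}
Constraint 2 (U < V) on D(U)={1,3,4,5,7} D(V)={1,2,3,4,5}: U {1,3,4,5,7}->{1,3,4}; V {1,2,3,4,5}->{2,3,4,5}
Constraint 3 (Z + X = U) on D(Z)={2,4,6,7} D(X)={1,3,4,6} D(U)={1,3,4}: Z {2,4,6,7}->{2}; X {1,3,4,6}->{1}; U {1,3,4}->{3}
So after all 3 constraints: D(Z) = {2}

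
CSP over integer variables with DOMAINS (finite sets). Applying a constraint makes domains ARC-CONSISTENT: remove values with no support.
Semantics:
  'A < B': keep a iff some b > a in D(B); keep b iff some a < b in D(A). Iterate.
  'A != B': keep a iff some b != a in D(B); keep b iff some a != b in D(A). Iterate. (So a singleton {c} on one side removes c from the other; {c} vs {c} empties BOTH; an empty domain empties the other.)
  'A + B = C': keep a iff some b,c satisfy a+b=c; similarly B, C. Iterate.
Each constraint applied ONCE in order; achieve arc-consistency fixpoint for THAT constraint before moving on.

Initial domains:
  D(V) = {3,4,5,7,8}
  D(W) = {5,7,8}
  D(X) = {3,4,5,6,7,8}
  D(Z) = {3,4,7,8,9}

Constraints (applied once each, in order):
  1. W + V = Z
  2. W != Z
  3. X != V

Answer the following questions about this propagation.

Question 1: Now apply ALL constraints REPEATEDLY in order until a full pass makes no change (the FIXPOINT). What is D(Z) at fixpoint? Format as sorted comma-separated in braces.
pass 0 (initial): D(Z)={3,4,7,8,9}
pass 1: V {3,4,5,7,8}->{3,4}; W {5,7,8}->{5}; Z {3,4,7,8,9}->{8,9}
pass 2: no change
Fixpoint after 2 passes: D(Z) = {8,9}

Answer: {8,9}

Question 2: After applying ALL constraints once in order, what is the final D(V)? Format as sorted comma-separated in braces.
Answer: {3,4}

Derivation:
Constraint 1 (W + V = Z) on D(W)={5,7,8} D(V)={3,4,5,7,8} D(Z)={3,4,7,8,9}: W {5,7,8}->{5}; V {3,4,5,7,8}->{3,4}; Z {3,4,7,8,9}->{8,9}
Constraint 2 (W != Z) on D(W)={5} D(Z)={8,9}: no change
Constraint 3 (X != V) on D(X)={3,4,5,6,7,8} D(V)={3,4}: no change
So after all 3 constraints: D(V) = {3,4}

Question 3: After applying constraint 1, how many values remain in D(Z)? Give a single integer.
Constraint 1 (W + V = Z) on D(W)={5,7,8} D(V)={3,4,5,7,8} D(Z)={3,4,7,8,9}: W {5,7,8}->{5}; V {3,4,5,7,8}->{3,4}; Z {3,4,7,8,9}->{8,9}
So after constraint 1: D(Z)={8,9}, size = 2

Answer: 2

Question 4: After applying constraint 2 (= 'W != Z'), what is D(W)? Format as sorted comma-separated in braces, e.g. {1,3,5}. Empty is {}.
Constraint 1 (W + V = Z) on D(W)={5,7,8} D(V)={3,4,5,7,8} D(Z)={3,4,7,8,9}: W {5,7,8}->{5}; V {3,4,5,7,8}->{3,4}; Z {3,4,7,8,9}->{8,9}
Constraint 2 (W != Z) on D(W)={5} D(Z)={8,9}: no change
So after constraint 2: D(W) = {5}

Answer: {5}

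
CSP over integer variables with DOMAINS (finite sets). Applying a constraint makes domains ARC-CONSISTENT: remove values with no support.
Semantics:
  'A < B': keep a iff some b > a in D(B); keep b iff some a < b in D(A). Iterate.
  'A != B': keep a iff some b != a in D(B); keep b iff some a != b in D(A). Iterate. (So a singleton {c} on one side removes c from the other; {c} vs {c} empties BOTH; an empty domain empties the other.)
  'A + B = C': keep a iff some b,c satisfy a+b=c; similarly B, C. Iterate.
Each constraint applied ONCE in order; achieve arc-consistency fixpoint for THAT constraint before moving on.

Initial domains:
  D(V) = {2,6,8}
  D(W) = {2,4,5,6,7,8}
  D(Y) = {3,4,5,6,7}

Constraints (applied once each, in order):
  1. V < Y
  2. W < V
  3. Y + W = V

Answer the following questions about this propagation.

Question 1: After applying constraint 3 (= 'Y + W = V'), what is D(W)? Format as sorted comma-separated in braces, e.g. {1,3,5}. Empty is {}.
Constraint 1 (V < Y) on D(V)={2,6,8} D(Y)={3,4,5,6,7}: V {2,6,8}->{2,6}
Constraint 2 (W < V) on D(W)={2,4,5,6,7,8} D(V)={2,6}: W {2,4,5,6,7,8}->{2,4,5}; V {2,6}->{6}
Constraint 3 (Y + W = V) on D(Y)={3,4,5,6,7} D(W)={2,4,5} D(V)={6}: Y {3,4,5,6,7}->{4}; W {2,4,5}->{2}
So after constraint 3: D(W) = {2}

Answer: {2}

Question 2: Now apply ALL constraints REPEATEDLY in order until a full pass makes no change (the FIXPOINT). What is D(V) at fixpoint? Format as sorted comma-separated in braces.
pass 0 (initial): D(V)={2,6,8}
pass 1: V {2,6,8}->{6}; W {2,4,5,6,7,8}->{2}; Y {3,4,5,6,7}->{4}
pass 2: V {6}->{}; W {2}->{}; Y {4}->{}
pass 3: no change
Fixpoint after 3 passes: D(V) = {}

Answer: {}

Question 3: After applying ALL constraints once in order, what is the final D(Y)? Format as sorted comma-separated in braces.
Answer: {4}

Derivation:
Constraint 1 (V < Y) on D(V)={2,6,8} D(Y)={3,4,5,6,7}: V {2,6,8}->{2,6}
Constraint 2 (W < V) on D(W)={2,4,5,6,7,8} D(V)={2,6}: W {2,4,5,6,7,8}->{2,4,5}; V {2,6}->{6}
Constraint 3 (Y + W = V) on D(Y)={3,4,5,6,7} D(W)={2,4,5} D(V)={6}: Y {3,4,5,6,7}->{4}; W {2,4,5}->{2}
So after all 3 constraints: D(Y) = {4}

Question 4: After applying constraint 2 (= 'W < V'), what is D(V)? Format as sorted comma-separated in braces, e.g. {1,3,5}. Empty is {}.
Constraint 1 (V < Y) on D(V)={2,6,8} D(Y)={3,4,5,6,7}: V {2,6,8}->{2,6}
Constraint 2 (W < V) on D(W)={2,4,5,6,7,8} D(V)={2,6}: W {2,4,5,6,7,8}->{2,4,5}; V {2,6}->{6}
So after constraint 2: D(V) = {6}

Answer: {6}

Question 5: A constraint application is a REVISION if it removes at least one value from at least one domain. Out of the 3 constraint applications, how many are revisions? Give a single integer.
Constraint 1 (V < Y) on D(V)={2,6,8} D(Y)={3,4,5,6,7}: V {2,6,8}->{2,6} => REVISION
Constraint 2 (W < V) on D(W)={2,4,5,6,7,8} D(V)={2,6}: W {2,4,5,6,7,8}->{2,4,5}; V {2,6}->{6} => REVISION
Constraint 3 (Y + W = V) on D(Y)={3,4,5,6,7} D(W)={2,4,5} D(V)={6}: Y {3,4,5,6,7}->{4}; W {2,4,5}->{2} => REVISION
Total revisions = 3

Answer: 3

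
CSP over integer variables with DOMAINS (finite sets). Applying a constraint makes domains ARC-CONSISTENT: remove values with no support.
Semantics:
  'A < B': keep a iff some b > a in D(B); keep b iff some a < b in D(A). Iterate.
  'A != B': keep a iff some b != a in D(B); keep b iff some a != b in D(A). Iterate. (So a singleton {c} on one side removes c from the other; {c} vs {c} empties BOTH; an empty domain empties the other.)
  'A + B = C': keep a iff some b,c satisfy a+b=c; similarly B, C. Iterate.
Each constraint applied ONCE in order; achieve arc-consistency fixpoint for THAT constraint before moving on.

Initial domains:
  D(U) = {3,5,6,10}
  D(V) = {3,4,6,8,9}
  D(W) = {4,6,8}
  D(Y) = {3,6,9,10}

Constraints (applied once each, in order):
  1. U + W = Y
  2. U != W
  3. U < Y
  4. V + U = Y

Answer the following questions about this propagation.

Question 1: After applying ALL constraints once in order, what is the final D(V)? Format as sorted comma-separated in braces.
Answer: {3,4,6}

Derivation:
Constraint 1 (U + W = Y) on D(U)={3,5,6,10} D(W)={4,6,8} D(Y)={3,6,9,10}: U {3,5,6,10}->{3,5,6}; W {4,6,8}->{4,6}; Y {3,6,9,10}->{9,10}
Constraint 2 (U != W) on D(U)={3,5,6} D(W)={4,6}: no change
Constraint 3 (U < Y) on D(U)={3,5,6} D(Y)={9,10}: no change
Constraint 4 (V + U = Y) on D(V)={3,4,6,8,9} D(U)={3,5,6} D(Y)={9,10}: V {3,4,6,8,9}->{3,4,6}
So after all 4 constraints: D(V) = {3,4,6}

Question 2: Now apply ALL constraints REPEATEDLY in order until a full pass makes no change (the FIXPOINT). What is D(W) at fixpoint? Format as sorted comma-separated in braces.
Answer: {4,6}

Derivation:
pass 0 (initial): D(W)={4,6,8}
pass 1: U {3,5,6,10}->{3,5,6}; V {3,4,6,8,9}->{3,4,6}; W {4,6,8}->{4,6}; Y {3,6,9,10}->{9,10}
pass 2: no change
Fixpoint after 2 passes: D(W) = {4,6}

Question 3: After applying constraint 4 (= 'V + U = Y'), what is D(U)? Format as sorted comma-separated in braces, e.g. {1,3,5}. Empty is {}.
Answer: {3,5,6}

Derivation:
Constraint 1 (U + W = Y) on D(U)={3,5,6,10} D(W)={4,6,8} D(Y)={3,6,9,10}: U {3,5,6,10}->{3,5,6}; W {4,6,8}->{4,6}; Y {3,6,9,10}->{9,10}
Constraint 2 (U != W) on D(U)={3,5,6} D(W)={4,6}: no change
Constraint 3 (U < Y) on D(U)={3,5,6} D(Y)={9,10}: no change
Constraint 4 (V + U = Y) on D(V)={3,4,6,8,9} D(U)={3,5,6} D(Y)={9,10}: V {3,4,6,8,9}->{3,4,6}
So after constraint 4: D(U) = {3,5,6}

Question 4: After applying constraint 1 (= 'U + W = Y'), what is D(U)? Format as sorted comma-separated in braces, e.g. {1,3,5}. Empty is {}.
Answer: {3,5,6}

Derivation:
Constraint 1 (U + W = Y) on D(U)={3,5,6,10} D(W)={4,6,8} D(Y)={3,6,9,10}: U {3,5,6,10}->{3,5,6}; W {4,6,8}->{4,6}; Y {3,6,9,10}->{9,10}
So after constraint 1: D(U) = {3,5,6}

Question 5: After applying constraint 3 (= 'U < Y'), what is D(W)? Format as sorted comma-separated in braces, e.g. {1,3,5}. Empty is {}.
Constraint 1 (U + W = Y) on D(U)={3,5,6,10} D(W)={4,6,8} D(Y)={3,6,9,10}: U {3,5,6,10}->{3,5,6}; W {4,6,8}->{4,6}; Y {3,6,9,10}->{9,10}
Constraint 2 (U != W) on D(U)={3,5,6} D(W)={4,6}: no change
Constraint 3 (U < Y) on D(U)={3,5,6} D(Y)={9,10}: no change
So after constraint 3: D(W) = {4,6}

Answer: {4,6}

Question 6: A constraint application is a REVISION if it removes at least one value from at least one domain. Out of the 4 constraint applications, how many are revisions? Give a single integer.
Constraint 1 (U + W = Y) on D(U)={3,5,6,10} D(W)={4,6,8} D(Y)={3,6,9,10}: U {3,5,6,10}->{3,5,6}; W {4,6,8}->{4,6}; Y {3,6,9,10}->{9,10} => REVISION
Constraint 2 (U != W) on D(U)={3,5,6} D(W)={4,6}: no change => not a revision
Constraint 3 (U < Y) on D(U)={3,5,6} D(Y)={9,10}: no change => not a revision
Constraint 4 (V + U = Y) on D(V)={3,4,6,8,9} D(U)={3,5,6} D(Y)={9,10}: V {3,4,6,8,9}->{3,4,6} => REVISION
Total revisions = 2

Answer: 2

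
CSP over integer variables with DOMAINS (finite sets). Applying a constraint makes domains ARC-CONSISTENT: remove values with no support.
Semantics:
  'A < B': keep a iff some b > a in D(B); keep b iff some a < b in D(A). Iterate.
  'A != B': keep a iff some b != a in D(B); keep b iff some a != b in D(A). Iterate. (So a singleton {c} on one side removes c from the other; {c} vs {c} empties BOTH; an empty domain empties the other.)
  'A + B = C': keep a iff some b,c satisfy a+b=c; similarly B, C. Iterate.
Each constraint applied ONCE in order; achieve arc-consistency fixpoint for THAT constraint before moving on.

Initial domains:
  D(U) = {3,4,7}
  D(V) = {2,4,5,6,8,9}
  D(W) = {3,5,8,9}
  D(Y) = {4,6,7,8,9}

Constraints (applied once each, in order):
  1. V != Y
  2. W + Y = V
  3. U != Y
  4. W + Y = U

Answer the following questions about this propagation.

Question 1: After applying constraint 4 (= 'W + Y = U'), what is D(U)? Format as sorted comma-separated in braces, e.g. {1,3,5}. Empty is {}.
Answer: {7}

Derivation:
Constraint 1 (V != Y) on D(V)={2,4,5,6,8,9} D(Y)={4,6,7,8,9}: no change
Constraint 2 (W + Y = V) on D(W)={3,5,8,9} D(Y)={4,6,7,8,9} D(V)={2,4,5,6,8,9}: W {3,5,8,9}->{3,5}; Y {4,6,7,8,9}->{4,6}; V {2,4,5,6,8,9}->{9}
Constraint 3 (U != Y) on D(U)={3,4,7} D(Y)={4,6}: no change
Constraint 4 (W + Y = U) on D(W)={3,5} D(Y)={4,6} D(U)={3,4,7}: W {3,5}->{3}; Y {4,6}->{4}; U {3,4,7}->{7}
So after constraint 4: D(U) = {7}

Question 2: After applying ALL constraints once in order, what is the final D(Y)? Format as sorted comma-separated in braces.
Answer: {4}

Derivation:
Constraint 1 (V != Y) on D(V)={2,4,5,6,8,9} D(Y)={4,6,7,8,9}: no change
Constraint 2 (W + Y = V) on D(W)={3,5,8,9} D(Y)={4,6,7,8,9} D(V)={2,4,5,6,8,9}: W {3,5,8,9}->{3,5}; Y {4,6,7,8,9}->{4,6}; V {2,4,5,6,8,9}->{9}
Constraint 3 (U != Y) on D(U)={3,4,7} D(Y)={4,6}: no change
Constraint 4 (W + Y = U) on D(W)={3,5} D(Y)={4,6} D(U)={3,4,7}: W {3,5}->{3}; Y {4,6}->{4}; U {3,4,7}->{7}
So after all 4 constraints: D(Y) = {4}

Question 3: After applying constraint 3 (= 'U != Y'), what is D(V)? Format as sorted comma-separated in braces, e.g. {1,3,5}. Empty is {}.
Constraint 1 (V != Y) on D(V)={2,4,5,6,8,9} D(Y)={4,6,7,8,9}: no change
Constraint 2 (W + Y = V) on D(W)={3,5,8,9} D(Y)={4,6,7,8,9} D(V)={2,4,5,6,8,9}: W {3,5,8,9}->{3,5}; Y {4,6,7,8,9}->{4,6}; V {2,4,5,6,8,9}->{9}
Constraint 3 (U != Y) on D(U)={3,4,7} D(Y)={4,6}: no change
So after constraint 3: D(V) = {9}

Answer: {9}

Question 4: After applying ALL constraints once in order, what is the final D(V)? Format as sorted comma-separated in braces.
Answer: {9}

Derivation:
Constraint 1 (V != Y) on D(V)={2,4,5,6,8,9} D(Y)={4,6,7,8,9}: no change
Constraint 2 (W + Y = V) on D(W)={3,5,8,9} D(Y)={4,6,7,8,9} D(V)={2,4,5,6,8,9}: W {3,5,8,9}->{3,5}; Y {4,6,7,8,9}->{4,6}; V {2,4,5,6,8,9}->{9}
Constraint 3 (U != Y) on D(U)={3,4,7} D(Y)={4,6}: no change
Constraint 4 (W + Y = U) on D(W)={3,5} D(Y)={4,6} D(U)={3,4,7}: W {3,5}->{3}; Y {4,6}->{4}; U {3,4,7}->{7}
So after all 4 constraints: D(V) = {9}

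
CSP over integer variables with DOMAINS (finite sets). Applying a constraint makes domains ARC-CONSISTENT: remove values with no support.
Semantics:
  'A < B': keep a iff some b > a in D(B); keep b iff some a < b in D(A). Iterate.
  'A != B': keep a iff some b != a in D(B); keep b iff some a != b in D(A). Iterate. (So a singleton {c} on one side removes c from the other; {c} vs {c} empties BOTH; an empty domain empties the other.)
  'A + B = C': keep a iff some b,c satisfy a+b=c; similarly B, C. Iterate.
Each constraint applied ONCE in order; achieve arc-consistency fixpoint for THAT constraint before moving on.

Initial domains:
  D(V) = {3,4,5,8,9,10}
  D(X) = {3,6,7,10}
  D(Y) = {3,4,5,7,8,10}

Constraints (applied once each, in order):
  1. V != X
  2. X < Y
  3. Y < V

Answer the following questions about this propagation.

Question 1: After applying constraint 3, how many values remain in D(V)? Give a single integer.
Constraint 1 (V != X) on D(V)={3,4,5,8,9,10} D(X)={3,6,7,10}: no change
Constraint 2 (X < Y) on D(X)={3,6,7,10} D(Y)={3,4,5,7,8,10}: X {3,6,7,10}->{3,6,7}; Y {3,4,5,7,8,10}->{4,5,7,8,10}
Constraint 3 (Y < V) on D(Y)={4,5,7,8,10} D(V)={3,4,5,8,9,10}: Y {4,5,7,8,10}->{4,5,7,8}; V {3,4,5,8,9,10}->{5,8,9,10}
So after constraint 3: D(V)={5,8,9,10}, size = 4

Answer: 4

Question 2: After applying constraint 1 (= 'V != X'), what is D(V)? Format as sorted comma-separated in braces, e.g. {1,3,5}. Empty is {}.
Answer: {3,4,5,8,9,10}

Derivation:
Constraint 1 (V != X) on D(V)={3,4,5,8,9,10} D(X)={3,6,7,10}: no change
So after constraint 1: D(V) = {3,4,5,8,9,10}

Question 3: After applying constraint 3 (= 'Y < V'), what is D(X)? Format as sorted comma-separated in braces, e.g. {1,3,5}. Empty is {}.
Constraint 1 (V != X) on D(V)={3,4,5,8,9,10} D(X)={3,6,7,10}: no change
Constraint 2 (X < Y) on D(X)={3,6,7,10} D(Y)={3,4,5,7,8,10}: X {3,6,7,10}->{3,6,7}; Y {3,4,5,7,8,10}->{4,5,7,8,10}
Constraint 3 (Y < V) on D(Y)={4,5,7,8,10} D(V)={3,4,5,8,9,10}: Y {4,5,7,8,10}->{4,5,7,8}; V {3,4,5,8,9,10}->{5,8,9,10}
So after constraint 3: D(X) = {3,6,7}

Answer: {3,6,7}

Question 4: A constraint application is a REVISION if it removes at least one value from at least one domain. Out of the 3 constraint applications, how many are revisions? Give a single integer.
Constraint 1 (V != X) on D(V)={3,4,5,8,9,10} D(X)={3,6,7,10}: no change => not a revision
Constraint 2 (X < Y) on D(X)={3,6,7,10} D(Y)={3,4,5,7,8,10}: X {3,6,7,10}->{3,6,7}; Y {3,4,5,7,8,10}->{4,5,7,8,10} => REVISION
Constraint 3 (Y < V) on D(Y)={4,5,7,8,10} D(V)={3,4,5,8,9,10}: Y {4,5,7,8,10}->{4,5,7,8}; V {3,4,5,8,9,10}->{5,8,9,10} => REVISION
Total revisions = 2

Answer: 2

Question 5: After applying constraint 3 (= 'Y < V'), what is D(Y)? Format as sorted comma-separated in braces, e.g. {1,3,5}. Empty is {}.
Constraint 1 (V != X) on D(V)={3,4,5,8,9,10} D(X)={3,6,7,10}: no change
Constraint 2 (X < Y) on D(X)={3,6,7,10} D(Y)={3,4,5,7,8,10}: X {3,6,7,10}->{3,6,7}; Y {3,4,5,7,8,10}->{4,5,7,8,10}
Constraint 3 (Y < V) on D(Y)={4,5,7,8,10} D(V)={3,4,5,8,9,10}: Y {4,5,7,8,10}->{4,5,7,8}; V {3,4,5,8,9,10}->{5,8,9,10}
So after constraint 3: D(Y) = {4,5,7,8}

Answer: {4,5,7,8}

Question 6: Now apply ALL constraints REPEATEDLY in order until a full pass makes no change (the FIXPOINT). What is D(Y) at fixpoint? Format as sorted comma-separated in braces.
Answer: {4,5,7,8}

Derivation:
pass 0 (initial): D(Y)={3,4,5,7,8,10}
pass 1: V {3,4,5,8,9,10}->{5,8,9,10}; X {3,6,7,10}->{3,6,7}; Y {3,4,5,7,8,10}->{4,5,7,8}
pass 2: no change
Fixpoint after 2 passes: D(Y) = {4,5,7,8}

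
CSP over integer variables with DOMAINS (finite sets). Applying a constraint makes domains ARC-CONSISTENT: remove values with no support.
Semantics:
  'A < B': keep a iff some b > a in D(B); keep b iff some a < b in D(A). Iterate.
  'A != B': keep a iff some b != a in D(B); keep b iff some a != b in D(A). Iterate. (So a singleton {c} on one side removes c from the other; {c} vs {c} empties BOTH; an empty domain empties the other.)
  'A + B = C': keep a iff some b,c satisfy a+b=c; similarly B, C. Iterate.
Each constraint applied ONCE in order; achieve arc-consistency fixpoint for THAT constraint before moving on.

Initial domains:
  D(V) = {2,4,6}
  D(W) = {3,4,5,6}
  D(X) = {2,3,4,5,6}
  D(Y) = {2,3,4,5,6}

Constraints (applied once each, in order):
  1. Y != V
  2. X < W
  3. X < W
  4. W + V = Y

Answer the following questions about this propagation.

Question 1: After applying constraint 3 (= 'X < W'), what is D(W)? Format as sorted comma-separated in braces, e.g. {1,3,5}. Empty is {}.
Answer: {3,4,5,6}

Derivation:
Constraint 1 (Y != V) on D(Y)={2,3,4,5,6} D(V)={2,4,6}: no change
Constraint 2 (X < W) on D(X)={2,3,4,5,6} D(W)={3,4,5,6}: X {2,3,4,5,6}->{2,3,4,5}
Constraint 3 (X < W) on D(X)={2,3,4,5} D(W)={3,4,5,6}: no change
So after constraint 3: D(W) = {3,4,5,6}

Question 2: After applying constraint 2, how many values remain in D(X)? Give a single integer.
Constraint 1 (Y != V) on D(Y)={2,3,4,5,6} D(V)={2,4,6}: no change
Constraint 2 (X < W) on D(X)={2,3,4,5,6} D(W)={3,4,5,6}: X {2,3,4,5,6}->{2,3,4,5}
So after constraint 2: D(X)={2,3,4,5}, size = 4

Answer: 4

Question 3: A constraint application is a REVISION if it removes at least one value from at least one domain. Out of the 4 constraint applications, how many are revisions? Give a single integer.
Constraint 1 (Y != V) on D(Y)={2,3,4,5,6} D(V)={2,4,6}: no change => not a revision
Constraint 2 (X < W) on D(X)={2,3,4,5,6} D(W)={3,4,5,6}: X {2,3,4,5,6}->{2,3,4,5} => REVISION
Constraint 3 (X < W) on D(X)={2,3,4,5} D(W)={3,4,5,6}: no change => not a revision
Constraint 4 (W + V = Y) on D(W)={3,4,5,6} D(V)={2,4,6} D(Y)={2,3,4,5,6}: W {3,4,5,6}->{3,4}; V {2,4,6}->{2}; Y {2,3,4,5,6}->{5,6} => REVISION
Total revisions = 2

Answer: 2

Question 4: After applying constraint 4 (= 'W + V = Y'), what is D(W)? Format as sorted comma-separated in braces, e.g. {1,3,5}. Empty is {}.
Constraint 1 (Y != V) on D(Y)={2,3,4,5,6} D(V)={2,4,6}: no change
Constraint 2 (X < W) on D(X)={2,3,4,5,6} D(W)={3,4,5,6}: X {2,3,4,5,6}->{2,3,4,5}
Constraint 3 (X < W) on D(X)={2,3,4,5} D(W)={3,4,5,6}: no change
Constraint 4 (W + V = Y) on D(W)={3,4,5,6} D(V)={2,4,6} D(Y)={2,3,4,5,6}: W {3,4,5,6}->{3,4}; V {2,4,6}->{2}; Y {2,3,4,5,6}->{5,6}
So after constraint 4: D(W) = {3,4}

Answer: {3,4}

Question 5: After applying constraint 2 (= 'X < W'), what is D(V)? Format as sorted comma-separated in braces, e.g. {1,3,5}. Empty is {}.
Constraint 1 (Y != V) on D(Y)={2,3,4,5,6} D(V)={2,4,6}: no change
Constraint 2 (X < W) on D(X)={2,3,4,5,6} D(W)={3,4,5,6}: X {2,3,4,5,6}->{2,3,4,5}
So after constraint 2: D(V) = {2,4,6}

Answer: {2,4,6}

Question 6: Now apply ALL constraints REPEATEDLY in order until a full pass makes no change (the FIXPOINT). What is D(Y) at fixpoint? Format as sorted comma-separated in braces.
Answer: {5,6}

Derivation:
pass 0 (initial): D(Y)={2,3,4,5,6}
pass 1: V {2,4,6}->{2}; W {3,4,5,6}->{3,4}; X {2,3,4,5,6}->{2,3,4,5}; Y {2,3,4,5,6}->{5,6}
pass 2: X {2,3,4,5}->{2,3}
pass 3: no change
Fixpoint after 3 passes: D(Y) = {5,6}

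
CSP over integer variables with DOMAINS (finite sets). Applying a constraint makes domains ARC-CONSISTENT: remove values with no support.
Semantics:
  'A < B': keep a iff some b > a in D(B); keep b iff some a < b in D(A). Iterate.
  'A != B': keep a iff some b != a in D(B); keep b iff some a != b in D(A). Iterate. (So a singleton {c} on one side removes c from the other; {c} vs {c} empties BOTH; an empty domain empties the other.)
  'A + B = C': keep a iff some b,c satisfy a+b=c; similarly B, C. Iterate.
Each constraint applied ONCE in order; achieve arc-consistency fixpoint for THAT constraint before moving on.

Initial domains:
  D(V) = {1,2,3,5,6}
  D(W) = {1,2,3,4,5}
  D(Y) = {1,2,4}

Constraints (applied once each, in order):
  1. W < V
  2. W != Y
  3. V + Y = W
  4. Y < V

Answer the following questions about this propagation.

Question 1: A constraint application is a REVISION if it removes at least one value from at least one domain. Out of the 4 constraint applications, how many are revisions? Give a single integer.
Answer: 2

Derivation:
Constraint 1 (W < V) on D(W)={1,2,3,4,5} D(V)={1,2,3,5,6}: V {1,2,3,5,6}->{2,3,5,6} => REVISION
Constraint 2 (W != Y) on D(W)={1,2,3,4,5} D(Y)={1,2,4}: no change => not a revision
Constraint 3 (V + Y = W) on D(V)={2,3,5,6} D(Y)={1,2,4} D(W)={1,2,3,4,5}: V {2,3,5,6}->{2,3}; Y {1,2,4}->{1,2}; W {1,2,3,4,5}->{3,4,5} => REVISION
Constraint 4 (Y < V) on D(Y)={1,2} D(V)={2,3}: no change => not a revision
Total revisions = 2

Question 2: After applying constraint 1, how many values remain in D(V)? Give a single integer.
Constraint 1 (W < V) on D(W)={1,2,3,4,5} D(V)={1,2,3,5,6}: V {1,2,3,5,6}->{2,3,5,6}
So after constraint 1: D(V)={2,3,5,6}, size = 4

Answer: 4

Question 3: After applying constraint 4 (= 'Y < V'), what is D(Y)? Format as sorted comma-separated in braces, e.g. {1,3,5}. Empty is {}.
Constraint 1 (W < V) on D(W)={1,2,3,4,5} D(V)={1,2,3,5,6}: V {1,2,3,5,6}->{2,3,5,6}
Constraint 2 (W != Y) on D(W)={1,2,3,4,5} D(Y)={1,2,4}: no change
Constraint 3 (V + Y = W) on D(V)={2,3,5,6} D(Y)={1,2,4} D(W)={1,2,3,4,5}: V {2,3,5,6}->{2,3}; Y {1,2,4}->{1,2}; W {1,2,3,4,5}->{3,4,5}
Constraint 4 (Y < V) on D(Y)={1,2} D(V)={2,3}: no change
So after constraint 4: D(Y) = {1,2}

Answer: {1,2}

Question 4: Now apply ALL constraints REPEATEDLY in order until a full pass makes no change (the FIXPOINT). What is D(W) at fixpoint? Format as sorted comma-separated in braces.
Answer: {}

Derivation:
pass 0 (initial): D(W)={1,2,3,4,5}
pass 1: V {1,2,3,5,6}->{2,3}; W {1,2,3,4,5}->{3,4,5}; Y {1,2,4}->{1,2}
pass 2: V {2,3}->{}; W {3,4,5}->{}; Y {1,2}->{}
pass 3: no change
Fixpoint after 3 passes: D(W) = {}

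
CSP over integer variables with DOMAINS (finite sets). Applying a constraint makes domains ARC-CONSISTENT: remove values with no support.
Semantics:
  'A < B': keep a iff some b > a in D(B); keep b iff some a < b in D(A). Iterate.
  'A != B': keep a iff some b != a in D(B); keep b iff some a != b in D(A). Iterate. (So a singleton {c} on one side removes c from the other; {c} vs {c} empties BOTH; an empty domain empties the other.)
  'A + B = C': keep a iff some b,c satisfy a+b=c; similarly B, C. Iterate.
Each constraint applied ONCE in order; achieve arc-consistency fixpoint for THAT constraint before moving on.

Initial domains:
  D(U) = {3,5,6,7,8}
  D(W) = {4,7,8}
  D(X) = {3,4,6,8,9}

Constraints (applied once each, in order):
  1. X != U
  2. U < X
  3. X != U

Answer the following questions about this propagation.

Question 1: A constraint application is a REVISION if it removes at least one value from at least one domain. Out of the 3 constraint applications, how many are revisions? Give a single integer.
Answer: 1

Derivation:
Constraint 1 (X != U) on D(X)={3,4,6,8,9} D(U)={3,5,6,7,8}: no change => not a revision
Constraint 2 (U < X) on D(U)={3,5,6,7,8} D(X)={3,4,6,8,9}: X {3,4,6,8,9}->{4,6,8,9} => REVISION
Constraint 3 (X != U) on D(X)={4,6,8,9} D(U)={3,5,6,7,8}: no change => not a revision
Total revisions = 1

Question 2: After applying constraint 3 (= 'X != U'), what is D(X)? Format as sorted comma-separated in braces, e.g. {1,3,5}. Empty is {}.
Constraint 1 (X != U) on D(X)={3,4,6,8,9} D(U)={3,5,6,7,8}: no change
Constraint 2 (U < X) on D(U)={3,5,6,7,8} D(X)={3,4,6,8,9}: X {3,4,6,8,9}->{4,6,8,9}
Constraint 3 (X != U) on D(X)={4,6,8,9} D(U)={3,5,6,7,8}: no change
So after constraint 3: D(X) = {4,6,8,9}

Answer: {4,6,8,9}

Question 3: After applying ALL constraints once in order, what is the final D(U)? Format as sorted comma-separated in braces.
Constraint 1 (X != U) on D(X)={3,4,6,8,9} D(U)={3,5,6,7,8}: no change
Constraint 2 (U < X) on D(U)={3,5,6,7,8} D(X)={3,4,6,8,9}: X {3,4,6,8,9}->{4,6,8,9}
Constraint 3 (X != U) on D(X)={4,6,8,9} D(U)={3,5,6,7,8}: no change
So after all 3 constraints: D(U) = {3,5,6,7,8}

Answer: {3,5,6,7,8}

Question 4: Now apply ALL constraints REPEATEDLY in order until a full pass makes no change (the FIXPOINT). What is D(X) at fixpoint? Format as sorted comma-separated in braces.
Answer: {4,6,8,9}

Derivation:
pass 0 (initial): D(X)={3,4,6,8,9}
pass 1: X {3,4,6,8,9}->{4,6,8,9}
pass 2: no change
Fixpoint after 2 passes: D(X) = {4,6,8,9}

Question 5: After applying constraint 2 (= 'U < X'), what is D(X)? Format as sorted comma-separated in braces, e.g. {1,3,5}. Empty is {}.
Answer: {4,6,8,9}

Derivation:
Constraint 1 (X != U) on D(X)={3,4,6,8,9} D(U)={3,5,6,7,8}: no change
Constraint 2 (U < X) on D(U)={3,5,6,7,8} D(X)={3,4,6,8,9}: X {3,4,6,8,9}->{4,6,8,9}
So after constraint 2: D(X) = {4,6,8,9}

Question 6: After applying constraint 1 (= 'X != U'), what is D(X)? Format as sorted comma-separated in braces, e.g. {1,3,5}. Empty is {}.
Answer: {3,4,6,8,9}

Derivation:
Constraint 1 (X != U) on D(X)={3,4,6,8,9} D(U)={3,5,6,7,8}: no change
So after constraint 1: D(X) = {3,4,6,8,9}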